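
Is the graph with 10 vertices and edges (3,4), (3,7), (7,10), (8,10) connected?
No, it has 6 components: {1}, {2}, {3, 4, 7, 8, 10}, {5}, {6}, {9}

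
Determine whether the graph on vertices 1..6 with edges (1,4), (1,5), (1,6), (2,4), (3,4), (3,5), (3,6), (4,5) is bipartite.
No (odd cycle of length 3: 4 -> 1 -> 5 -> 4)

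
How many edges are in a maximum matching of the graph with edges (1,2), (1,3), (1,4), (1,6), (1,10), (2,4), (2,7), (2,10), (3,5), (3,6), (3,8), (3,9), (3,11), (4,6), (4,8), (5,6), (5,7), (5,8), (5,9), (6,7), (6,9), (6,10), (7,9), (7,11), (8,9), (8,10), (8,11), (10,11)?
5 (matching: (1,4), (3,5), (6,10), (7,11), (8,9); upper bound floor(n/2) = floor(11/2) = 5)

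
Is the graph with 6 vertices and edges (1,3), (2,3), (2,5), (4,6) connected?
No, it has 2 components: {1, 2, 3, 5}, {4, 6}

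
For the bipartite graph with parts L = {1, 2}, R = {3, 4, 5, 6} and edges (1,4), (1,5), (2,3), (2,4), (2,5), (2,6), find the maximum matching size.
2 (matching: (1,5), (2,6); upper bound min(|L|,|R|) = min(2,4) = 2)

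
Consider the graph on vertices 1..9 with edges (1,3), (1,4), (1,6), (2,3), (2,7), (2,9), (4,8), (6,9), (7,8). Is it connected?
No, it has 2 components: {1, 2, 3, 4, 6, 7, 8, 9}, {5}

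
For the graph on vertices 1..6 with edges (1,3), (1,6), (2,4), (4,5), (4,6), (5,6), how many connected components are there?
1 (components: {1, 2, 3, 4, 5, 6})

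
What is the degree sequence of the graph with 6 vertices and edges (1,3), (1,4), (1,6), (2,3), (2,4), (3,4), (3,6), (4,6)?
[4, 4, 3, 3, 2, 0] (degrees: deg(1)=3, deg(2)=2, deg(3)=4, deg(4)=4, deg(5)=0, deg(6)=3)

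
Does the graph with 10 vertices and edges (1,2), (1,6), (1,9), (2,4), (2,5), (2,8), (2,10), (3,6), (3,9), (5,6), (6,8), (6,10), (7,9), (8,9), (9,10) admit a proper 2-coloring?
Yes. Partition: {1, 3, 4, 5, 7, 8, 10}, {2, 6, 9}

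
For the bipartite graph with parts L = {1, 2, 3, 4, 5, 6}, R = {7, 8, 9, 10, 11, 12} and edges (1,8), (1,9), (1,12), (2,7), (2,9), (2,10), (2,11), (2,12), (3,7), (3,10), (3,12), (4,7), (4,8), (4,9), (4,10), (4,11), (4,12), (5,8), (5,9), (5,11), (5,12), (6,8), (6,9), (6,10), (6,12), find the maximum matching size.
6 (matching: (1,12), (2,11), (3,10), (4,7), (5,8), (6,9); upper bound min(|L|,|R|) = min(6,6) = 6)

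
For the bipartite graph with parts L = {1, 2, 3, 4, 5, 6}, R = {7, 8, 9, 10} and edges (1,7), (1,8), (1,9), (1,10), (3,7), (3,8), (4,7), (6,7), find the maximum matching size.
3 (matching: (1,10), (3,8), (4,7); upper bound min(|L|,|R|) = min(6,4) = 4)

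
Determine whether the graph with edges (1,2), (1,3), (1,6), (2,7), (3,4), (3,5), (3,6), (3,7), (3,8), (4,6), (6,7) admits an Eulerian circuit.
No (4 vertices have odd degree: {1, 5, 7, 8}; Eulerian circuit requires 0)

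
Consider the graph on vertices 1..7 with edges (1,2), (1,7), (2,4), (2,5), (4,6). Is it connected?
No, it has 2 components: {1, 2, 4, 5, 6, 7}, {3}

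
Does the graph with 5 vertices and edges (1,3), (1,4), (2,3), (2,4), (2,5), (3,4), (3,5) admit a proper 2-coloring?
No (odd cycle of length 3: 4 -> 1 -> 3 -> 4)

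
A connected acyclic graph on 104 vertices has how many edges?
103 (A tree on V vertices has V - 1 edges, so 104 - 1 = 103)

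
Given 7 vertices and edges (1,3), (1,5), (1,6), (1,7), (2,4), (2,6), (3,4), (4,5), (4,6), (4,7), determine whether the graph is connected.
Yes (BFS from 1 visits [1, 3, 5, 6, 7, 4, 2] — all 7 vertices reached)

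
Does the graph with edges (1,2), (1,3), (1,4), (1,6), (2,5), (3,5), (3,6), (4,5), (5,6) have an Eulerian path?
Yes (the graph is connected and exactly 2 vertices have odd degree: {3, 6}; any Eulerian path must start and end at those)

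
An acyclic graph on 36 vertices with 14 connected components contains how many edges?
22 (Each of the 14 component trees on V_i vertices has V_i - 1 edges; summing gives V - C = 36 - 14 = 22)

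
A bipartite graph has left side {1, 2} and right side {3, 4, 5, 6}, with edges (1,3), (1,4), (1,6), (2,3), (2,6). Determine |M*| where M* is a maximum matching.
2 (matching: (1,4), (2,6); upper bound min(|L|,|R|) = min(2,4) = 2)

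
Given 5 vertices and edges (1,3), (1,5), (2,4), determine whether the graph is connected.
No, it has 2 components: {1, 3, 5}, {2, 4}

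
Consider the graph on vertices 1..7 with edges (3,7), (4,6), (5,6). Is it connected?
No, it has 4 components: {1}, {2}, {3, 7}, {4, 5, 6}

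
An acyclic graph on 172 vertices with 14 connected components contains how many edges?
158 (Each of the 14 component trees on V_i vertices has V_i - 1 edges; summing gives V - C = 172 - 14 = 158)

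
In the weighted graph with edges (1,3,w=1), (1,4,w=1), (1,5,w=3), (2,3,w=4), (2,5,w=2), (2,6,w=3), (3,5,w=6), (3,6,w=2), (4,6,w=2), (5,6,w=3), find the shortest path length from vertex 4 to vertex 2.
5 (path: 4 -> 6 -> 2; weights 2 + 3 = 5)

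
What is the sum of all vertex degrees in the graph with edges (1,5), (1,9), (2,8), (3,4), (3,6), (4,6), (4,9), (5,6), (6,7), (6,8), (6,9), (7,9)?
24 (handshake: sum of degrees = 2|E| = 2 x 12 = 24)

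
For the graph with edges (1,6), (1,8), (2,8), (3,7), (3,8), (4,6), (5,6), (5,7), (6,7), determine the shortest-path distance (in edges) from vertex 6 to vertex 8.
2 (path: 6 -> 1 -> 8, 2 edges)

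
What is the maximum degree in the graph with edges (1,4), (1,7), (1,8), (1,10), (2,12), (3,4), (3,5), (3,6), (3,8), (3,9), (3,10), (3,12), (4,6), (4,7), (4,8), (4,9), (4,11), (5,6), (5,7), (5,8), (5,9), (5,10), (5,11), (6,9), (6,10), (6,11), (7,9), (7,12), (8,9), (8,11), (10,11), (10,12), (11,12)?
7 (attained at vertices 3, 4, 5)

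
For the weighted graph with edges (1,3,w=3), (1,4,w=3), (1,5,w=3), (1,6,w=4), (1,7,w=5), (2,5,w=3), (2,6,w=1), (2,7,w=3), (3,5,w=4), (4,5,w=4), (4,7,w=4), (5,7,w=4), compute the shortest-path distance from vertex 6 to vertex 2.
1 (path: 6 -> 2; weights 1 = 1)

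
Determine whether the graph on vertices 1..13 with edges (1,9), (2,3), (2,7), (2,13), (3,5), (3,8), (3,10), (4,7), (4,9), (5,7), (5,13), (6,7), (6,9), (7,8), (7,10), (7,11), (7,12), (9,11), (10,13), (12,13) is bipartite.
Yes. Partition: {1, 2, 4, 5, 6, 8, 10, 11, 12}, {3, 7, 9, 13}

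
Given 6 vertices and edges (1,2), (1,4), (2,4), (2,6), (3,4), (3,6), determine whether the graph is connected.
No, it has 2 components: {1, 2, 3, 4, 6}, {5}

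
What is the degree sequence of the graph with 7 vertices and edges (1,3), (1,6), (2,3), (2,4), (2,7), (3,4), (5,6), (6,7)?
[3, 3, 3, 2, 2, 2, 1] (degrees: deg(1)=2, deg(2)=3, deg(3)=3, deg(4)=2, deg(5)=1, deg(6)=3, deg(7)=2)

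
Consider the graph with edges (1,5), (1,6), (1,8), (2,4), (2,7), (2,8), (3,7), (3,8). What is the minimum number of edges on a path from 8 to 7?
2 (path: 8 -> 2 -> 7, 2 edges)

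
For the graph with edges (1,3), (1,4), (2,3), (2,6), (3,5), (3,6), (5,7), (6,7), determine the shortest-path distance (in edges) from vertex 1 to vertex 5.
2 (path: 1 -> 3 -> 5, 2 edges)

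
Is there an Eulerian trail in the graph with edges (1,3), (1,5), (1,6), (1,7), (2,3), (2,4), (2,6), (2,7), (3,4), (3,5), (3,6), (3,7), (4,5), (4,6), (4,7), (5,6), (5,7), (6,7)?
Yes (the graph is connected and exactly 2 vertices have odd degree: {4, 5}; any Eulerian path must start and end at those)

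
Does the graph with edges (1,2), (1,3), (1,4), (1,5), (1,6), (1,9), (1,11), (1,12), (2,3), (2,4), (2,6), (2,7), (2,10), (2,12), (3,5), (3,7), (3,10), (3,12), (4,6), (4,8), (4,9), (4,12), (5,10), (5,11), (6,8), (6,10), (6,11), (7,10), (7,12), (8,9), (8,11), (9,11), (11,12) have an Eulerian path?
Yes (the graph is connected and exactly 2 vertices have odd degree: {2, 10}; any Eulerian path must start and end at those)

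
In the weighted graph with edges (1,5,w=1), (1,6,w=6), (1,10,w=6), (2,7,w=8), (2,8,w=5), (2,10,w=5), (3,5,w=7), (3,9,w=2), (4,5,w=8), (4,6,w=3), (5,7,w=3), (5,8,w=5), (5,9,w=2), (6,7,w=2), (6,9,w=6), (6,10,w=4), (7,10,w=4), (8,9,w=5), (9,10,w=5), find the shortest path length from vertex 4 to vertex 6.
3 (path: 4 -> 6; weights 3 = 3)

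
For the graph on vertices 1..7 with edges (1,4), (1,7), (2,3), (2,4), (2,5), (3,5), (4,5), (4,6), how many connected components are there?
1 (components: {1, 2, 3, 4, 5, 6, 7})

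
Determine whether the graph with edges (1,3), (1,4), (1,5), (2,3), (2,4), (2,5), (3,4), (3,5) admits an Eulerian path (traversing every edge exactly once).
No (4 vertices have odd degree: {1, 2, 4, 5}; Eulerian path requires 0 or 2)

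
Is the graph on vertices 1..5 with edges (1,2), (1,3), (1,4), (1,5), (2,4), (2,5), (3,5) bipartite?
No (odd cycle of length 3: 5 -> 1 -> 2 -> 5)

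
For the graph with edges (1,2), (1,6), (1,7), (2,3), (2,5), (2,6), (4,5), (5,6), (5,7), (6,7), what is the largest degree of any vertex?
4 (attained at vertices 2, 5, 6)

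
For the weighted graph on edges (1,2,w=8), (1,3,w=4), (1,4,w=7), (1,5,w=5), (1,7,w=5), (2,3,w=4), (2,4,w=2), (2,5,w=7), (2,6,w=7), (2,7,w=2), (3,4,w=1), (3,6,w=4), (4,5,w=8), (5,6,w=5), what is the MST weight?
18 (MST edges: (1,3,w=4), (1,5,w=5), (2,4,w=2), (2,7,w=2), (3,4,w=1), (3,6,w=4); sum of weights 4 + 5 + 2 + 2 + 1 + 4 = 18)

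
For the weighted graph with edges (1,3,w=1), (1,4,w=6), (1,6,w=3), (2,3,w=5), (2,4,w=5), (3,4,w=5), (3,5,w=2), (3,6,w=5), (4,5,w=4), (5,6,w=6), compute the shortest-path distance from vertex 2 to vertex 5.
7 (path: 2 -> 3 -> 5; weights 5 + 2 = 7)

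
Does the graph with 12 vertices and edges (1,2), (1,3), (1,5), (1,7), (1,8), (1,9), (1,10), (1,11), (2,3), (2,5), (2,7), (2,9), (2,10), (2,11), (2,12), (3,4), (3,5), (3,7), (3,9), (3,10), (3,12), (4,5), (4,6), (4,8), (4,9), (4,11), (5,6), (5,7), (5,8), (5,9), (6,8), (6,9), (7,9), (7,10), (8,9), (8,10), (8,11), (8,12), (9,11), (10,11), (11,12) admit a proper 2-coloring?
No (odd cycle of length 3: 2 -> 1 -> 10 -> 2)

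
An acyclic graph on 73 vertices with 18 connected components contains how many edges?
55 (Each of the 18 component trees on V_i vertices has V_i - 1 edges; summing gives V - C = 73 - 18 = 55)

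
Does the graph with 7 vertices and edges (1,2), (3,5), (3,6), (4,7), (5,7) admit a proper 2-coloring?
Yes. Partition: {1, 3, 7}, {2, 4, 5, 6}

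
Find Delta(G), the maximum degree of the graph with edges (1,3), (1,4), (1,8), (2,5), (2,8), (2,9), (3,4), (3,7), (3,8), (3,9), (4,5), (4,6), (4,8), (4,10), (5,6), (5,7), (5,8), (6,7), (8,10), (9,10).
6 (attained at vertices 4, 8)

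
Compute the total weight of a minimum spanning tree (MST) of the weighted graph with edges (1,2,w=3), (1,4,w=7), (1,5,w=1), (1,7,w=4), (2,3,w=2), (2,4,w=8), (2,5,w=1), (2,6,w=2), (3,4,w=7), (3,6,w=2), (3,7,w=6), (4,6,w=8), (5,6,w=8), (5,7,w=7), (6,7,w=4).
17 (MST edges: (1,4,w=7), (1,5,w=1), (1,7,w=4), (2,3,w=2), (2,5,w=1), (2,6,w=2); sum of weights 7 + 1 + 4 + 2 + 1 + 2 = 17)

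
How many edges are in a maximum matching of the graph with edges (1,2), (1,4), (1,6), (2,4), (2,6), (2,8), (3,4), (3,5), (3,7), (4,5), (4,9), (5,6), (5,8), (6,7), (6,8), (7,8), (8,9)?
4 (matching: (2,6), (3,7), (4,9), (5,8); upper bound floor(n/2) = floor(9/2) = 4)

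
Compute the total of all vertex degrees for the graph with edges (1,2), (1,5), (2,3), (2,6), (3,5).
10 (handshake: sum of degrees = 2|E| = 2 x 5 = 10)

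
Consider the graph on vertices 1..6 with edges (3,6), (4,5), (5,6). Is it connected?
No, it has 3 components: {1}, {2}, {3, 4, 5, 6}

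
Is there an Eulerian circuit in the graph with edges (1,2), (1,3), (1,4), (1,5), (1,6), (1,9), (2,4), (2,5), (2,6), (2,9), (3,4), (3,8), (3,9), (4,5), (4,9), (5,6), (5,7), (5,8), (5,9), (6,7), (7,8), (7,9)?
No (4 vertices have odd degree: {2, 4, 5, 8}; Eulerian circuit requires 0)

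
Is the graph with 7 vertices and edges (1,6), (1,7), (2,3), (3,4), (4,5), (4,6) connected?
Yes (BFS from 1 visits [1, 6, 7, 4, 3, 5, 2] — all 7 vertices reached)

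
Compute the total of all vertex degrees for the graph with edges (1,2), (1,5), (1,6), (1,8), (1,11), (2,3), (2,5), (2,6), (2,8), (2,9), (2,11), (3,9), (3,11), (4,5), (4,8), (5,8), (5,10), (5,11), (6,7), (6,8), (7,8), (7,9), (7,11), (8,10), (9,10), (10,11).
52 (handshake: sum of degrees = 2|E| = 2 x 26 = 52)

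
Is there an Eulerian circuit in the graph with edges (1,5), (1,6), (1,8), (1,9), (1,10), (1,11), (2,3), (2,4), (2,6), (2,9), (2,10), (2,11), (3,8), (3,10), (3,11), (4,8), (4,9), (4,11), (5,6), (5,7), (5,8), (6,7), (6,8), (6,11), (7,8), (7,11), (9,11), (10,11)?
Yes (the graph is connected and all 11 vertices have even degree)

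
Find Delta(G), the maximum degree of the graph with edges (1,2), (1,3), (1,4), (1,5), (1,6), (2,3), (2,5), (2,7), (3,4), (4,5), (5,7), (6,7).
5 (attained at vertex 1)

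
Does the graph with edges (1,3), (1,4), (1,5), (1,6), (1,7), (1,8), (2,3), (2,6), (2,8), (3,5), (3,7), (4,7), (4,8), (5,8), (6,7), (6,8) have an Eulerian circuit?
No (4 vertices have odd degree: {2, 4, 5, 8}; Eulerian circuit requires 0)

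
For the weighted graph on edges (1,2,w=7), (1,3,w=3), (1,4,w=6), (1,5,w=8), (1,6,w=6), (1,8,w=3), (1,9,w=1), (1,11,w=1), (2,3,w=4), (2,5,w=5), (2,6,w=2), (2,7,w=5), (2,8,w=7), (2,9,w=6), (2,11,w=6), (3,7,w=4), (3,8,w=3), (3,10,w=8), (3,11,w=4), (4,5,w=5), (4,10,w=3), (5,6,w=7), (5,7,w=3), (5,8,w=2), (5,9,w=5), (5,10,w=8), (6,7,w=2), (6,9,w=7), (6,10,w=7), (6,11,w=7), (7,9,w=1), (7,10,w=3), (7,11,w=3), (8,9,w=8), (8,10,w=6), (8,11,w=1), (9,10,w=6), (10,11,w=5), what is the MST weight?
19 (MST edges: (1,3,w=3), (1,9,w=1), (1,11,w=1), (2,6,w=2), (4,10,w=3), (5,8,w=2), (6,7,w=2), (7,9,w=1), (7,10,w=3), (8,11,w=1); sum of weights 3 + 1 + 1 + 2 + 3 + 2 + 2 + 1 + 3 + 1 = 19)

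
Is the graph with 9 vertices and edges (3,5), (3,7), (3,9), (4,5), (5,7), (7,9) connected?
No, it has 5 components: {1}, {2}, {3, 4, 5, 7, 9}, {6}, {8}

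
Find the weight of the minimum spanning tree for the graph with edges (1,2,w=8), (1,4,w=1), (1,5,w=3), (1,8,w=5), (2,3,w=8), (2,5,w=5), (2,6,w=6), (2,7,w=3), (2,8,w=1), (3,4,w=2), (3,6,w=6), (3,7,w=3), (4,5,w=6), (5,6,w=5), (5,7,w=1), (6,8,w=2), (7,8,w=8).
13 (MST edges: (1,4,w=1), (1,5,w=3), (2,7,w=3), (2,8,w=1), (3,4,w=2), (5,7,w=1), (6,8,w=2); sum of weights 1 + 3 + 3 + 1 + 2 + 1 + 2 = 13)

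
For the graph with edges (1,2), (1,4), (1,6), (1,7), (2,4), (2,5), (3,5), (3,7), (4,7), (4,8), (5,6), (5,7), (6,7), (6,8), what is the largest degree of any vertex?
5 (attained at vertex 7)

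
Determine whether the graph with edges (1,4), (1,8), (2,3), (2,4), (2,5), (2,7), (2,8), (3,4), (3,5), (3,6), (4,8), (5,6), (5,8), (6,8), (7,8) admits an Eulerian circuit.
No (2 vertices have odd degree: {2, 6}; Eulerian circuit requires 0)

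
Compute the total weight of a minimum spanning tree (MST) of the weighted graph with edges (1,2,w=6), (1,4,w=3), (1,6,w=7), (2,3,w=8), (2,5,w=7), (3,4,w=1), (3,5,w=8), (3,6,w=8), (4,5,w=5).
22 (MST edges: (1,2,w=6), (1,4,w=3), (1,6,w=7), (3,4,w=1), (4,5,w=5); sum of weights 6 + 3 + 7 + 1 + 5 = 22)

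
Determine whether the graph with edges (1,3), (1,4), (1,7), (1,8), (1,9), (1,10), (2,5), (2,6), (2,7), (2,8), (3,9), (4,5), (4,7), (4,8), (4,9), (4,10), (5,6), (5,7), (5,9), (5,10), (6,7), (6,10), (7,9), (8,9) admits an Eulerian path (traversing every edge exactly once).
Yes — and in fact it has an Eulerian circuit (the graph is connected and all 10 vertices have even degree)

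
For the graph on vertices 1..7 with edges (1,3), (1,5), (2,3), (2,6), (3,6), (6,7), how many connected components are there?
2 (components: {1, 2, 3, 5, 6, 7}, {4})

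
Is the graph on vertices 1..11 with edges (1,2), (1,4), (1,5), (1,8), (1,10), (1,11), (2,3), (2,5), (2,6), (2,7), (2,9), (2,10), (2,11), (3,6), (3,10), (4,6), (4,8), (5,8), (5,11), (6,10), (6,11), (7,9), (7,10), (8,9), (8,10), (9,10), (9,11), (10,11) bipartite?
No (odd cycle of length 3: 4 -> 1 -> 8 -> 4)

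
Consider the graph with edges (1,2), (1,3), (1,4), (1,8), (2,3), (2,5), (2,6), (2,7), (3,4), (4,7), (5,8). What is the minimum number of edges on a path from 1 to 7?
2 (path: 1 -> 2 -> 7, 2 edges)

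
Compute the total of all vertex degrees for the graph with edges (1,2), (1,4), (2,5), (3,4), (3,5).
10 (handshake: sum of degrees = 2|E| = 2 x 5 = 10)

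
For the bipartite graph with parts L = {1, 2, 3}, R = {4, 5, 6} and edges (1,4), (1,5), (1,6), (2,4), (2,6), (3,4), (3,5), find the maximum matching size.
3 (matching: (1,6), (2,4), (3,5); upper bound min(|L|,|R|) = min(3,3) = 3)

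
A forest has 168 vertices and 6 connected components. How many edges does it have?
162 (Each of the 6 component trees on V_i vertices has V_i - 1 edges; summing gives V - C = 168 - 6 = 162)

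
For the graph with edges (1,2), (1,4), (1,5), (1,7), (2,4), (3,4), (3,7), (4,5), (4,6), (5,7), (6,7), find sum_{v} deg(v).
22 (handshake: sum of degrees = 2|E| = 2 x 11 = 22)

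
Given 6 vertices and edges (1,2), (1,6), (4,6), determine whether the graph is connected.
No, it has 3 components: {1, 2, 4, 6}, {3}, {5}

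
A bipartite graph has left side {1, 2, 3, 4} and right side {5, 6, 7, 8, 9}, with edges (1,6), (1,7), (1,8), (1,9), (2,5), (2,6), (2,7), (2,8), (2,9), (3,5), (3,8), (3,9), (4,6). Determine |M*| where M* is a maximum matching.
4 (matching: (1,9), (2,7), (3,8), (4,6); upper bound min(|L|,|R|) = min(4,5) = 4)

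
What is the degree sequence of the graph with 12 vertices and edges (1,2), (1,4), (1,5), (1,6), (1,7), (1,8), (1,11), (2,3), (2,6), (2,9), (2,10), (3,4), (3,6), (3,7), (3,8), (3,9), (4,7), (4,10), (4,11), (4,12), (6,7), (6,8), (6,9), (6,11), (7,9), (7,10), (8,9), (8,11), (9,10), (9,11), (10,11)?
[7, 7, 7, 6, 6, 6, 6, 5, 5, 5, 1, 1] (degrees: deg(1)=7, deg(2)=5, deg(3)=6, deg(4)=6, deg(5)=1, deg(6)=7, deg(7)=6, deg(8)=5, deg(9)=7, deg(10)=5, deg(11)=6, deg(12)=1)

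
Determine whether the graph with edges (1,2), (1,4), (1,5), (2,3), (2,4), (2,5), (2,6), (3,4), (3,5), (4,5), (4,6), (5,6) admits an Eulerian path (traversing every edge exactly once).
No (6 vertices have odd degree: {1, 2, 3, 4, 5, 6}; Eulerian path requires 0 or 2)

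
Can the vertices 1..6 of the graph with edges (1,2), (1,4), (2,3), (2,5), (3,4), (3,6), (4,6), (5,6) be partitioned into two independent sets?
No (odd cycle of length 3: 3 -> 4 -> 6 -> 3)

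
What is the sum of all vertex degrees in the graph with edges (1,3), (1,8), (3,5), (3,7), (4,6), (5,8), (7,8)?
14 (handshake: sum of degrees = 2|E| = 2 x 7 = 14)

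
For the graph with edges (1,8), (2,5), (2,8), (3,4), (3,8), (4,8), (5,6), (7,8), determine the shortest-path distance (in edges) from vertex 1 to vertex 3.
2 (path: 1 -> 8 -> 3, 2 edges)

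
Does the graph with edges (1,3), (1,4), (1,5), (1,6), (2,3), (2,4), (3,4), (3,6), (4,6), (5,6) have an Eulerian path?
Yes — and in fact it has an Eulerian circuit (the graph is connected and all 6 vertices have even degree)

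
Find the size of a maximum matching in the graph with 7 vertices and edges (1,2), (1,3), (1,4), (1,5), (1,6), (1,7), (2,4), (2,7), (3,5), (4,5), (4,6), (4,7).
3 (matching: (1,6), (3,5), (4,7); upper bound floor(n/2) = floor(7/2) = 3)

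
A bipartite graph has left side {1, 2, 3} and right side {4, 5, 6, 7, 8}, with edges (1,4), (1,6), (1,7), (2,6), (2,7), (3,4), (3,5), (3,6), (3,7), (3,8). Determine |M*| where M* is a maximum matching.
3 (matching: (1,7), (2,6), (3,8); upper bound min(|L|,|R|) = min(3,5) = 3)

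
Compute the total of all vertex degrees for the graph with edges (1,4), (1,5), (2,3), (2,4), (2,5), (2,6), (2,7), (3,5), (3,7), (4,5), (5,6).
22 (handshake: sum of degrees = 2|E| = 2 x 11 = 22)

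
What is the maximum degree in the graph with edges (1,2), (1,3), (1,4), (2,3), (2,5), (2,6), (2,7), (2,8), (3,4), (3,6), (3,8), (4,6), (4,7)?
6 (attained at vertex 2)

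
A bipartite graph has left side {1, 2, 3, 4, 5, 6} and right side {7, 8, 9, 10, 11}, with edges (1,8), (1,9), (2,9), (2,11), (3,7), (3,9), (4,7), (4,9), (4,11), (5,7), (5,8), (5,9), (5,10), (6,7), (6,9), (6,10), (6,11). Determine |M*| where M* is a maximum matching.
5 (matching: (1,9), (2,11), (3,7), (5,8), (6,10); upper bound min(|L|,|R|) = min(6,5) = 5)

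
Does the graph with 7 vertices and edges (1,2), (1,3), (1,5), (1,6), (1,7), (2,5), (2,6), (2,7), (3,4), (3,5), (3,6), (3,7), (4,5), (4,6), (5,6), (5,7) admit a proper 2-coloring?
No (odd cycle of length 3: 2 -> 1 -> 5 -> 2)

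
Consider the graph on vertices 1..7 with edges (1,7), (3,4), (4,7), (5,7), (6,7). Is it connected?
No, it has 2 components: {1, 3, 4, 5, 6, 7}, {2}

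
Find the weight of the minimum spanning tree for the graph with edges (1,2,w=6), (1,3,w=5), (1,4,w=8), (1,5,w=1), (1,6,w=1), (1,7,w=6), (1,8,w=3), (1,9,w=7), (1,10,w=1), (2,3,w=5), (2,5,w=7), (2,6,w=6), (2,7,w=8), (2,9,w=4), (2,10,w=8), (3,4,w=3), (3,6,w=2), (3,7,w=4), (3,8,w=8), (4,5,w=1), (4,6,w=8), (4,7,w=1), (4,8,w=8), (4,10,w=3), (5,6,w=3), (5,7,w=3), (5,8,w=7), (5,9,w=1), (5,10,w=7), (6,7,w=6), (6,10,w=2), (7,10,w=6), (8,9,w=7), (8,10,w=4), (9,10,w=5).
15 (MST edges: (1,5,w=1), (1,6,w=1), (1,8,w=3), (1,10,w=1), (2,9,w=4), (3,6,w=2), (4,5,w=1), (4,7,w=1), (5,9,w=1); sum of weights 1 + 1 + 3 + 1 + 4 + 2 + 1 + 1 + 1 = 15)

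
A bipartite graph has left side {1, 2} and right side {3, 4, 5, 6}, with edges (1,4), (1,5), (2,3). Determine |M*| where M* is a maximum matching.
2 (matching: (1,5), (2,3); upper bound min(|L|,|R|) = min(2,4) = 2)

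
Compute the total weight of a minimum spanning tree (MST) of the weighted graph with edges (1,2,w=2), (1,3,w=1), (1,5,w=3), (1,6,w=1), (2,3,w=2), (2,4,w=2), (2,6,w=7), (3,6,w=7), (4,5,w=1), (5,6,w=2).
7 (MST edges: (1,2,w=2), (1,3,w=1), (1,6,w=1), (2,4,w=2), (4,5,w=1); sum of weights 2 + 1 + 1 + 2 + 1 = 7)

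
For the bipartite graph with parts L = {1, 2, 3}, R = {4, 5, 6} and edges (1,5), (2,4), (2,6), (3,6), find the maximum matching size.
3 (matching: (1,5), (2,4), (3,6); upper bound min(|L|,|R|) = min(3,3) = 3)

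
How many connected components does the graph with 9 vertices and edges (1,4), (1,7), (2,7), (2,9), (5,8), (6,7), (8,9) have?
2 (components: {1, 2, 4, 5, 6, 7, 8, 9}, {3})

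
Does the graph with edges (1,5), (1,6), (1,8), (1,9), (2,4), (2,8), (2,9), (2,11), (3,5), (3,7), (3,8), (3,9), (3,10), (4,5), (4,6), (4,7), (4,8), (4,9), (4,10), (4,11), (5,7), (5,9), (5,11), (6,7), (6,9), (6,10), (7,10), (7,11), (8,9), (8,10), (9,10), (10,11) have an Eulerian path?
No (4 vertices have odd degree: {3, 6, 10, 11}; Eulerian path requires 0 or 2)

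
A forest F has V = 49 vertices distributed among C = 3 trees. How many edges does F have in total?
46 (Each of the 3 component trees on V_i vertices has V_i - 1 edges; summing gives V - C = 49 - 3 = 46)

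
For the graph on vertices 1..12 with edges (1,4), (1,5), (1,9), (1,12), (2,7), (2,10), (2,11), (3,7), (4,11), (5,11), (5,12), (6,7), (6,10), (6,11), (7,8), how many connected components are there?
1 (components: {1, 2, 3, 4, 5, 6, 7, 8, 9, 10, 11, 12})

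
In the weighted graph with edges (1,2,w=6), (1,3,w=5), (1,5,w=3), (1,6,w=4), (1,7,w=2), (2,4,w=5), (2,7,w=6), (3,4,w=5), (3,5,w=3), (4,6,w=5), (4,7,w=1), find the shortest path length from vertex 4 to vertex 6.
5 (path: 4 -> 6; weights 5 = 5)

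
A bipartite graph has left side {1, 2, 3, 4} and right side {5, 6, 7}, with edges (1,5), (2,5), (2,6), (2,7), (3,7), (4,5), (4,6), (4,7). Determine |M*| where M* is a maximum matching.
3 (matching: (1,5), (2,7), (4,6); upper bound min(|L|,|R|) = min(4,3) = 3)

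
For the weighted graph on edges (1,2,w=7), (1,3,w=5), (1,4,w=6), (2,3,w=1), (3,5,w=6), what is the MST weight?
18 (MST edges: (1,3,w=5), (1,4,w=6), (2,3,w=1), (3,5,w=6); sum of weights 5 + 6 + 1 + 6 = 18)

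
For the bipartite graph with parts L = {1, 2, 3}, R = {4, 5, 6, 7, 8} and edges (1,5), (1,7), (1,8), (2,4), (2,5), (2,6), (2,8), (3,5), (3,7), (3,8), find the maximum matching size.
3 (matching: (1,8), (2,6), (3,7); upper bound min(|L|,|R|) = min(3,5) = 3)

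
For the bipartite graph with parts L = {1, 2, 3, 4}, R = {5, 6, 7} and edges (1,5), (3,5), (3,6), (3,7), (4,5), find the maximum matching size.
2 (matching: (1,5), (3,7); upper bound min(|L|,|R|) = min(4,3) = 3)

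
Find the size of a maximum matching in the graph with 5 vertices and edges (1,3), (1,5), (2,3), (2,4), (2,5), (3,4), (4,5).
2 (matching: (2,5), (3,4); upper bound floor(n/2) = floor(5/2) = 2)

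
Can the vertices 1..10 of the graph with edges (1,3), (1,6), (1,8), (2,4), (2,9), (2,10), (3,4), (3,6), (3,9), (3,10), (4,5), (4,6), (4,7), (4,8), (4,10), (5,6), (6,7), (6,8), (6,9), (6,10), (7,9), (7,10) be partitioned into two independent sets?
No (odd cycle of length 3: 8 -> 1 -> 6 -> 8)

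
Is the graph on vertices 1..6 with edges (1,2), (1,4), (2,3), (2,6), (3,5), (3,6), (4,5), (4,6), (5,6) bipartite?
No (odd cycle of length 5: 6 -> 4 -> 1 -> 2 -> 3 -> 6)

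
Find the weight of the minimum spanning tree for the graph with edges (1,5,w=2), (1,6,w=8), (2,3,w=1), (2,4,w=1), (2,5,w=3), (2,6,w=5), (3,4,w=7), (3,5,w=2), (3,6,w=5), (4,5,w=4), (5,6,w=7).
11 (MST edges: (1,5,w=2), (2,3,w=1), (2,4,w=1), (2,6,w=5), (3,5,w=2); sum of weights 2 + 1 + 1 + 5 + 2 = 11)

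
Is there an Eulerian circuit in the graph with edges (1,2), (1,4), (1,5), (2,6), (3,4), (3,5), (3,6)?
No (2 vertices have odd degree: {1, 3}; Eulerian circuit requires 0)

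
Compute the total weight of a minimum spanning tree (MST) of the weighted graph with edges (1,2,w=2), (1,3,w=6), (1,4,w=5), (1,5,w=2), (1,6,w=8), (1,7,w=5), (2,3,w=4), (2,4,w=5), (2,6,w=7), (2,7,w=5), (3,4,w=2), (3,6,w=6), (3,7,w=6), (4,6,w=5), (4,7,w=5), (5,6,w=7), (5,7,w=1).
16 (MST edges: (1,2,w=2), (1,5,w=2), (2,3,w=4), (3,4,w=2), (4,6,w=5), (5,7,w=1); sum of weights 2 + 2 + 4 + 2 + 5 + 1 = 16)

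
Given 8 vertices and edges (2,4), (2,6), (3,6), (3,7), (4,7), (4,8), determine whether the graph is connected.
No, it has 3 components: {1}, {2, 3, 4, 6, 7, 8}, {5}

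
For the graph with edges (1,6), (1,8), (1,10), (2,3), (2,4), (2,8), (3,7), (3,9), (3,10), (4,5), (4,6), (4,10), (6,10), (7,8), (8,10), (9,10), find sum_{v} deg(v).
32 (handshake: sum of degrees = 2|E| = 2 x 16 = 32)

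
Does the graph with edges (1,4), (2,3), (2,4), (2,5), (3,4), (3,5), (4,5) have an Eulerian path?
No (4 vertices have odd degree: {1, 2, 3, 5}; Eulerian path requires 0 or 2)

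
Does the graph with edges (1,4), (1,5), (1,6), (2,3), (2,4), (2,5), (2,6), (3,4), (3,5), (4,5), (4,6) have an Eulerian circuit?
No (4 vertices have odd degree: {1, 3, 4, 6}; Eulerian circuit requires 0)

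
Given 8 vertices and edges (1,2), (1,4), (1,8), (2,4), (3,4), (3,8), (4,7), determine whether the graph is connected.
No, it has 3 components: {1, 2, 3, 4, 7, 8}, {5}, {6}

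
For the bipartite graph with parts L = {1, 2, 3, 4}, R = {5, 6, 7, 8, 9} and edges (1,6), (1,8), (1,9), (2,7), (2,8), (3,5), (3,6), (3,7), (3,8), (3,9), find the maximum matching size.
3 (matching: (1,9), (2,8), (3,7); upper bound min(|L|,|R|) = min(4,5) = 4)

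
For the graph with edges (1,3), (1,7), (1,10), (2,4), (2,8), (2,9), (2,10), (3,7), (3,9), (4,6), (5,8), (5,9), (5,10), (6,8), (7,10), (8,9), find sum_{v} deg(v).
32 (handshake: sum of degrees = 2|E| = 2 x 16 = 32)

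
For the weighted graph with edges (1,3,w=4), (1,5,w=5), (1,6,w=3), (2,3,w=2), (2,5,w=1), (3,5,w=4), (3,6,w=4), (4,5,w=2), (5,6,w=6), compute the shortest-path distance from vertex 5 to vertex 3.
3 (path: 5 -> 2 -> 3; weights 1 + 2 = 3)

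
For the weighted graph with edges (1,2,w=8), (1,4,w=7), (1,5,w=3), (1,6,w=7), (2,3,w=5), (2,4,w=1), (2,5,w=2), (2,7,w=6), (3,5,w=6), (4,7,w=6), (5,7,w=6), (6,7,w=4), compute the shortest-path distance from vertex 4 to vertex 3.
6 (path: 4 -> 2 -> 3; weights 1 + 5 = 6)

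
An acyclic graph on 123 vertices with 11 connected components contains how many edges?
112 (Each of the 11 component trees on V_i vertices has V_i - 1 edges; summing gives V - C = 123 - 11 = 112)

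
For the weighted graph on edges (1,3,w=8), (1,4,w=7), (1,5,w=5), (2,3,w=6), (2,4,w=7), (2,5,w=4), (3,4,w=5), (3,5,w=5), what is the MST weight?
19 (MST edges: (1,5,w=5), (2,5,w=4), (3,4,w=5), (3,5,w=5); sum of weights 5 + 4 + 5 + 5 = 19)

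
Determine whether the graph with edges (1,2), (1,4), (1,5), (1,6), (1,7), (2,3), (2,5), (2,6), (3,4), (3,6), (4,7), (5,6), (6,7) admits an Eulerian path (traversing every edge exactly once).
No (6 vertices have odd degree: {1, 3, 4, 5, 6, 7}; Eulerian path requires 0 or 2)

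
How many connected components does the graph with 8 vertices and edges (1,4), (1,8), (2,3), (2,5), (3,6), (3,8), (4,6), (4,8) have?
2 (components: {1, 2, 3, 4, 5, 6, 8}, {7})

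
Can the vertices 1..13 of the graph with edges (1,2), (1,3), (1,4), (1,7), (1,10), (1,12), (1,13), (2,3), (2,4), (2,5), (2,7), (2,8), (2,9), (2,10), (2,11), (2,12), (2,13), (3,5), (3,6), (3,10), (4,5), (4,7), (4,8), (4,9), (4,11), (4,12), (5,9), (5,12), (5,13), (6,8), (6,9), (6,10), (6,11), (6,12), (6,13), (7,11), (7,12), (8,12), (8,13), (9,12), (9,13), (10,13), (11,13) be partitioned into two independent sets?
No (odd cycle of length 3: 3 -> 1 -> 10 -> 3)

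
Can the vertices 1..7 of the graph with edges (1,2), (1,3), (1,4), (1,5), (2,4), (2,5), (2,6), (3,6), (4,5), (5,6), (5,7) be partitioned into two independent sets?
No (odd cycle of length 3: 2 -> 1 -> 5 -> 2)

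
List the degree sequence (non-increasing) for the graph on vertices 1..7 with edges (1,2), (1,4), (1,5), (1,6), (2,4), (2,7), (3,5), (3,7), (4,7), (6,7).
[4, 4, 3, 3, 2, 2, 2] (degrees: deg(1)=4, deg(2)=3, deg(3)=2, deg(4)=3, deg(5)=2, deg(6)=2, deg(7)=4)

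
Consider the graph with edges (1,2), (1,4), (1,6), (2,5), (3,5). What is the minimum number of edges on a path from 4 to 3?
4 (path: 4 -> 1 -> 2 -> 5 -> 3, 4 edges)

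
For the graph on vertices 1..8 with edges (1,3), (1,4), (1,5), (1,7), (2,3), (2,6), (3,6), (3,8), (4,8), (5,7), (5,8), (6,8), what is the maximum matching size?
4 (matching: (1,4), (2,6), (3,8), (5,7); upper bound floor(n/2) = floor(8/2) = 4)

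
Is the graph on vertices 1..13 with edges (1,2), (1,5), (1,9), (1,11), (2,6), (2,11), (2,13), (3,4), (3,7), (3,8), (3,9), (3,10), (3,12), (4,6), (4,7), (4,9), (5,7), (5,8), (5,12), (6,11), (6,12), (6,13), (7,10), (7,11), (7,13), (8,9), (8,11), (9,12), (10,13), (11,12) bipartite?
No (odd cycle of length 3: 11 -> 1 -> 2 -> 11)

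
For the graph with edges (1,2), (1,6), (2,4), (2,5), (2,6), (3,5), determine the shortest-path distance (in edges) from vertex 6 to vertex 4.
2 (path: 6 -> 2 -> 4, 2 edges)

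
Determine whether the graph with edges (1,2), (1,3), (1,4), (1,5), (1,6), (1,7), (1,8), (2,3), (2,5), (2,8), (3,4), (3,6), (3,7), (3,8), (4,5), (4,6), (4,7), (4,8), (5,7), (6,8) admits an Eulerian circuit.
No (2 vertices have odd degree: {1, 8}; Eulerian circuit requires 0)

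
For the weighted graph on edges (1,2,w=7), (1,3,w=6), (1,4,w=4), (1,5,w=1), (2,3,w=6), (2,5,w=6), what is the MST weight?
17 (MST edges: (1,3,w=6), (1,4,w=4), (1,5,w=1), (2,5,w=6); sum of weights 6 + 4 + 1 + 6 = 17)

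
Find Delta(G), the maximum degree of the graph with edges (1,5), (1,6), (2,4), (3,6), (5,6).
3 (attained at vertex 6)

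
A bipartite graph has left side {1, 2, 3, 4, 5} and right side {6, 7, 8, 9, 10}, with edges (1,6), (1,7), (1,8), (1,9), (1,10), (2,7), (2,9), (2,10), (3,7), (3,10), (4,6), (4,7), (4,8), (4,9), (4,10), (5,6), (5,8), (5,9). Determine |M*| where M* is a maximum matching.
5 (matching: (1,10), (2,9), (3,7), (4,8), (5,6); upper bound min(|L|,|R|) = min(5,5) = 5)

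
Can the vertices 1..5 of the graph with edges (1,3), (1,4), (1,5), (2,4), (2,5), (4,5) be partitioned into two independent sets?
No (odd cycle of length 3: 5 -> 1 -> 4 -> 5)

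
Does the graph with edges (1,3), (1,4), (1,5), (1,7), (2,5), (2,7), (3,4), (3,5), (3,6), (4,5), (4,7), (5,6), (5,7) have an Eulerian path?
Yes — and in fact it has an Eulerian circuit (the graph is connected and all 7 vertices have even degree)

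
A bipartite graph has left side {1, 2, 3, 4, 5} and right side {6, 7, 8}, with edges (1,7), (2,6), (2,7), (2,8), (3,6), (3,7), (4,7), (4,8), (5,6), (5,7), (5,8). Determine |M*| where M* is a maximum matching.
3 (matching: (1,7), (2,8), (3,6); upper bound min(|L|,|R|) = min(5,3) = 3)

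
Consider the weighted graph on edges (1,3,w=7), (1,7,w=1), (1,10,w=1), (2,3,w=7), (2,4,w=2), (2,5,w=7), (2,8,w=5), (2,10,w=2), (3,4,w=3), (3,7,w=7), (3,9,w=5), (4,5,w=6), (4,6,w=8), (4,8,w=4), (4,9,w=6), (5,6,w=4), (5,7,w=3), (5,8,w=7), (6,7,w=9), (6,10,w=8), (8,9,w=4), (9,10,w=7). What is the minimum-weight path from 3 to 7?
7 (path: 3 -> 7; weights 7 = 7)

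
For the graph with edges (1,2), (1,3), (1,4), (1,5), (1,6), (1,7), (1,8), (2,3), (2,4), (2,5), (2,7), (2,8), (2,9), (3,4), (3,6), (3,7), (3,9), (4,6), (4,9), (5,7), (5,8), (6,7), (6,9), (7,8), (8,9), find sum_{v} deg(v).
50 (handshake: sum of degrees = 2|E| = 2 x 25 = 50)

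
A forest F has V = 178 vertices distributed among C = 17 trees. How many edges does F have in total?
161 (Each of the 17 component trees on V_i vertices has V_i - 1 edges; summing gives V - C = 178 - 17 = 161)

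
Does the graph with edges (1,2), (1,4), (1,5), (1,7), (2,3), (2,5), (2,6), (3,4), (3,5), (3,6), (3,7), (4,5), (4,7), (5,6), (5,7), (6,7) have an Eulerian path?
Yes (the graph is connected and exactly 2 vertices have odd degree: {3, 7}; any Eulerian path must start and end at those)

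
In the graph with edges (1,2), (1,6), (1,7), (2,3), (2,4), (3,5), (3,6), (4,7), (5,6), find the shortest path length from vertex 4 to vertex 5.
3 (path: 4 -> 2 -> 3 -> 5, 3 edges)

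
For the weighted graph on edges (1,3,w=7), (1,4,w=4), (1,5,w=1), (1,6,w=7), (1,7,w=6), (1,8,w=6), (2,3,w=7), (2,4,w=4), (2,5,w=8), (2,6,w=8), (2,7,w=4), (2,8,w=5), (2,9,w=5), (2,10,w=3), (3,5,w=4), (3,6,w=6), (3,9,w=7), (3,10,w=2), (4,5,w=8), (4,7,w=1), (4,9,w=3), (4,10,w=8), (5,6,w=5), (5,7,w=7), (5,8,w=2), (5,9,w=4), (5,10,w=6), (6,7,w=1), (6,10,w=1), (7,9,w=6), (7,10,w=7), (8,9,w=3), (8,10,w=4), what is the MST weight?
17 (MST edges: (1,5,w=1), (2,10,w=3), (3,10,w=2), (4,7,w=1), (4,9,w=3), (5,8,w=2), (6,7,w=1), (6,10,w=1), (8,9,w=3); sum of weights 1 + 3 + 2 + 1 + 3 + 2 + 1 + 1 + 3 = 17)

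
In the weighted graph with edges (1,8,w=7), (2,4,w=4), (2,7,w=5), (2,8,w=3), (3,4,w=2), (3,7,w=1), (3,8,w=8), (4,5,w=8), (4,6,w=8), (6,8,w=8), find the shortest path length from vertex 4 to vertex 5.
8 (path: 4 -> 5; weights 8 = 8)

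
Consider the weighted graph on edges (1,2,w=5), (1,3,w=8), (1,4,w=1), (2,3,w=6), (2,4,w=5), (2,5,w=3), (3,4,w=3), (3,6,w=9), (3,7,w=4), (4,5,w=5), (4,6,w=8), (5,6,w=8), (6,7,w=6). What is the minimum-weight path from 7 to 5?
12 (path: 7 -> 3 -> 4 -> 5; weights 4 + 3 + 5 = 12)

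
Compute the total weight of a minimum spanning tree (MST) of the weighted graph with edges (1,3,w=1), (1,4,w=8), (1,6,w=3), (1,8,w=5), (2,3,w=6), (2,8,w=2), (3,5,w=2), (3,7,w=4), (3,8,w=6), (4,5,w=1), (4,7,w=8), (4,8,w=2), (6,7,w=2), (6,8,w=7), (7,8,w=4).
13 (MST edges: (1,3,w=1), (1,6,w=3), (2,8,w=2), (3,5,w=2), (4,5,w=1), (4,8,w=2), (6,7,w=2); sum of weights 1 + 3 + 2 + 2 + 1 + 2 + 2 = 13)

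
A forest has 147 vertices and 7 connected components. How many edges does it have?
140 (Each of the 7 component trees on V_i vertices has V_i - 1 edges; summing gives V - C = 147 - 7 = 140)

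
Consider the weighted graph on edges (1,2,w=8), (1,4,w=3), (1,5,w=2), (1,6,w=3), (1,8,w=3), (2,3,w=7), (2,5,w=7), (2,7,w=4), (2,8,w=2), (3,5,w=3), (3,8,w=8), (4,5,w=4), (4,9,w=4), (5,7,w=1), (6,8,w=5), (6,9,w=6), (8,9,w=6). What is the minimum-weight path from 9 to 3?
11 (path: 9 -> 4 -> 5 -> 3; weights 4 + 4 + 3 = 11)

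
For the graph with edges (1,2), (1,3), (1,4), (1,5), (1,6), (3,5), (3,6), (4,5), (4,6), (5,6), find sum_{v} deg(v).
20 (handshake: sum of degrees = 2|E| = 2 x 10 = 20)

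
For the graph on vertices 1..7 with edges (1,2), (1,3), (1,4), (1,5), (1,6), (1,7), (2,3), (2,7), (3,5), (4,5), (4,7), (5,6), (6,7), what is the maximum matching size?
3 (matching: (1,6), (3,5), (4,7); upper bound floor(n/2) = floor(7/2) = 3)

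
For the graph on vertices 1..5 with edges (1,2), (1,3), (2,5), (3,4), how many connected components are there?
1 (components: {1, 2, 3, 4, 5})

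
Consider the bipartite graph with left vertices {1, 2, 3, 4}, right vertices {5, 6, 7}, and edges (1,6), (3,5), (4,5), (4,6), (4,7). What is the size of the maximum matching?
3 (matching: (1,6), (3,5), (4,7); upper bound min(|L|,|R|) = min(4,3) = 3)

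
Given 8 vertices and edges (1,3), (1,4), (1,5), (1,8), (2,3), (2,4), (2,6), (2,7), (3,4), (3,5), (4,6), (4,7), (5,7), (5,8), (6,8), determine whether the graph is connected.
Yes (BFS from 1 visits [1, 3, 4, 5, 8, 2, 6, 7] — all 8 vertices reached)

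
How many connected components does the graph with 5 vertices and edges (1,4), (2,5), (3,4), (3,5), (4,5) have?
1 (components: {1, 2, 3, 4, 5})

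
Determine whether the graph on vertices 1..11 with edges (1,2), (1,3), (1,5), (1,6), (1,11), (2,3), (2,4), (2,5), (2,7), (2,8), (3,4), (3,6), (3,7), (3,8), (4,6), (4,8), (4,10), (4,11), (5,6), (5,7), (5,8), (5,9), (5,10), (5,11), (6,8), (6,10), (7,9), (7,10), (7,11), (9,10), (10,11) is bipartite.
No (odd cycle of length 3: 5 -> 1 -> 11 -> 5)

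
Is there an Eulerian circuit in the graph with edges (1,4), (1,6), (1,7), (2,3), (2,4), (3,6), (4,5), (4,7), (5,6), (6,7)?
No (2 vertices have odd degree: {1, 7}; Eulerian circuit requires 0)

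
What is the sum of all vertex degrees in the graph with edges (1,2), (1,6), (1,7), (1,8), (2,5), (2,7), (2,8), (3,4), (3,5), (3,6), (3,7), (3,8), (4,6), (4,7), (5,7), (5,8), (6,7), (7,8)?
36 (handshake: sum of degrees = 2|E| = 2 x 18 = 36)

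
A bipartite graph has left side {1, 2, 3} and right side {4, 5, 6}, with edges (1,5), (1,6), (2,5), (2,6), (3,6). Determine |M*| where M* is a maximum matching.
2 (matching: (1,6), (2,5); upper bound min(|L|,|R|) = min(3,3) = 3)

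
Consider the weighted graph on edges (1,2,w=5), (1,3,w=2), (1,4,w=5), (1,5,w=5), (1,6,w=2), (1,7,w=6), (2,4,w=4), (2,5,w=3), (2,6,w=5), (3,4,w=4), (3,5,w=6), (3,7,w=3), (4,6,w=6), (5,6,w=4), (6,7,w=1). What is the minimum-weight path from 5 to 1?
5 (path: 5 -> 1; weights 5 = 5)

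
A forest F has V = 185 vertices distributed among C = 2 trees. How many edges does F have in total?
183 (Each of the 2 component trees on V_i vertices has V_i - 1 edges; summing gives V - C = 185 - 2 = 183)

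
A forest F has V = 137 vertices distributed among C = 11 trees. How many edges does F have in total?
126 (Each of the 11 component trees on V_i vertices has V_i - 1 edges; summing gives V - C = 137 - 11 = 126)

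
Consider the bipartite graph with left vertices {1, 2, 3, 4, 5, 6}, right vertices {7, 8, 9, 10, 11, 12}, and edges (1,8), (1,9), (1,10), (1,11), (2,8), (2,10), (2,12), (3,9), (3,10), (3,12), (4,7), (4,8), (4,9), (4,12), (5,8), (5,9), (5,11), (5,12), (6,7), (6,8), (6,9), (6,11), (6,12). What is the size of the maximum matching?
6 (matching: (1,11), (2,12), (3,10), (4,9), (5,8), (6,7); upper bound min(|L|,|R|) = min(6,6) = 6)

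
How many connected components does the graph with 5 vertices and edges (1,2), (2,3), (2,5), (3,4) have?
1 (components: {1, 2, 3, 4, 5})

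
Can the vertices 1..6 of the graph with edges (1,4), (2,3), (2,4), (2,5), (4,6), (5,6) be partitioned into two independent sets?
Yes. Partition: {1, 2, 6}, {3, 4, 5}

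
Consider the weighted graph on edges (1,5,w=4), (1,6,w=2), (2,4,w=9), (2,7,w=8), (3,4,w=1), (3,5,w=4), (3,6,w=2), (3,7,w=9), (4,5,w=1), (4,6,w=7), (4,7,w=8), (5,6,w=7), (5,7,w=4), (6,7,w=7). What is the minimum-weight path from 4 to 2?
9 (path: 4 -> 2; weights 9 = 9)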